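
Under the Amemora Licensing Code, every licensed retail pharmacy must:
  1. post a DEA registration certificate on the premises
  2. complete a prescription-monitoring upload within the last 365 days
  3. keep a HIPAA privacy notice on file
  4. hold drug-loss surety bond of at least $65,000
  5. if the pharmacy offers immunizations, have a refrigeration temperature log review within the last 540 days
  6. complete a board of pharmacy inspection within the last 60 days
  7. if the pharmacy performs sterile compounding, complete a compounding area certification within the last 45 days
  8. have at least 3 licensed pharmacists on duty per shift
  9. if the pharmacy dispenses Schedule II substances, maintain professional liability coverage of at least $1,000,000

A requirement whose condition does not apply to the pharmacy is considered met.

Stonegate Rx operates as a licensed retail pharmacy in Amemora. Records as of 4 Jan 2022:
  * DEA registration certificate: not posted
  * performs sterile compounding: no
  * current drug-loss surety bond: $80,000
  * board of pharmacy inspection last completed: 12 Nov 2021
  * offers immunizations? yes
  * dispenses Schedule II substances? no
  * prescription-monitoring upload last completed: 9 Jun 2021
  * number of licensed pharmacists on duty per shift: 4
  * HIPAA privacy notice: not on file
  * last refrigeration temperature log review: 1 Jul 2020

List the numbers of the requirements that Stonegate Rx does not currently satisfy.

1, 3, 5

1. DEA registration certificate absent → not met
2. prescription-monitoring upload 209 days ago vs limit 365 → met
3. HIPAA privacy notice absent → not met
4. drug-loss surety bond $80,000 ≥ $65,000 → met
5. condition 'offers immunizations' holds; refrigeration temperature log review 552 days ago vs limit 540 → not met
6. board of pharmacy inspection 53 days ago vs limit 60 → met
7. condition 'performs sterile compounding' does not hold → requirement n/a → met
8. licensed pharmacists on duty per shift 4 ≥ 3 → met
9. condition 'dispenses Schedule II substances' does not hold → requirement n/a → met
Not met: 1, 3, 5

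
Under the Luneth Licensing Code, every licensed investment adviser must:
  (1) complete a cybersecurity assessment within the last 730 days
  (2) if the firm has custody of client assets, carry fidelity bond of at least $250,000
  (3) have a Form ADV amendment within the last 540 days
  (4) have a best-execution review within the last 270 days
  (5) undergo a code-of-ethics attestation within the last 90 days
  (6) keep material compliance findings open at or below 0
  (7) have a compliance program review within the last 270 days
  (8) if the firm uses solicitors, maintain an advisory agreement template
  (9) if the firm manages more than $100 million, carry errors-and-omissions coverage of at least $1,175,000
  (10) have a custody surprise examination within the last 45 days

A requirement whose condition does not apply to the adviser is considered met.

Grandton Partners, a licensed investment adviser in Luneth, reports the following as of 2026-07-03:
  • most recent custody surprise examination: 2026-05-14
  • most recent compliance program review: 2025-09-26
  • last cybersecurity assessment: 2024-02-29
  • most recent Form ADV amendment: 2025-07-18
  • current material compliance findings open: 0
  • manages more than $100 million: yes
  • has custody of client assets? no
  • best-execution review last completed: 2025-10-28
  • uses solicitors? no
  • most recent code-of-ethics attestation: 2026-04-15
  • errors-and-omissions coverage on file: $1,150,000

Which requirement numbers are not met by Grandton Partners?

1. cybersecurity assessment 855 days ago vs limit 730 → not met
2. condition 'has custody of client assets' does not hold → requirement n/a → met
3. Form ADV amendment 350 days ago vs limit 540 → met
4. best-execution review 248 days ago vs limit 270 → met
5. code-of-ethics attestation 79 days ago vs limit 90 → met
6. material compliance findings open 0 ≤ 0 → met
7. compliance program review 280 days ago vs limit 270 → not met
8. condition 'uses solicitors' does not hold → requirement n/a → met
9. condition 'manages more than $100 million' holds; errors-and-omissions coverage $1,150,000 < $1,175,000 → not met
10. custody surprise examination 50 days ago vs limit 45 → not met
Not met: 1, 7, 9, 10

1, 7, 9, 10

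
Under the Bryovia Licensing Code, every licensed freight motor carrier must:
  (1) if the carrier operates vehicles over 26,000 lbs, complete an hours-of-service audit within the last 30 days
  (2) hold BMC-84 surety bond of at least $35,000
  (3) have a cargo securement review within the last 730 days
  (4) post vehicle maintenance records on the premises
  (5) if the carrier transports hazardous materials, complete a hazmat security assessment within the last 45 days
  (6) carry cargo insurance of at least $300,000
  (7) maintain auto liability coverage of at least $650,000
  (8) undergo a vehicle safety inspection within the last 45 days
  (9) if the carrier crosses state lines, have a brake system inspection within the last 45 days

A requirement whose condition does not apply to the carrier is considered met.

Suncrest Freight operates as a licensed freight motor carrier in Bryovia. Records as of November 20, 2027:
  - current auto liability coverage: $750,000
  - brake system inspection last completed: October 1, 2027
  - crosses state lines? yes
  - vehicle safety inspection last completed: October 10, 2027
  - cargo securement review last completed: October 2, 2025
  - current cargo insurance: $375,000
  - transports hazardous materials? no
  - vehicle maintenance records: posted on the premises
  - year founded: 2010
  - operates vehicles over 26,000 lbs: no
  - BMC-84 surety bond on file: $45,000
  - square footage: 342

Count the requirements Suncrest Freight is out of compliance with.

1. condition 'operates vehicles over 26,000 lbs' does not hold → requirement n/a → met
2. BMC-84 surety bond $45,000 ≥ $35,000 → met
3. cargo securement review 779 days ago vs limit 730 → not met
4. vehicle maintenance records present → met
5. condition 'transports hazardous materials' does not hold → requirement n/a → met
6. cargo insurance $375,000 ≥ $300,000 → met
7. auto liability coverage $750,000 ≥ $650,000 → met
8. vehicle safety inspection 41 days ago vs limit 45 → met
9. condition 'crosses state lines' holds; brake system inspection 50 days ago vs limit 45 → not met
Not met: 2 of 9

2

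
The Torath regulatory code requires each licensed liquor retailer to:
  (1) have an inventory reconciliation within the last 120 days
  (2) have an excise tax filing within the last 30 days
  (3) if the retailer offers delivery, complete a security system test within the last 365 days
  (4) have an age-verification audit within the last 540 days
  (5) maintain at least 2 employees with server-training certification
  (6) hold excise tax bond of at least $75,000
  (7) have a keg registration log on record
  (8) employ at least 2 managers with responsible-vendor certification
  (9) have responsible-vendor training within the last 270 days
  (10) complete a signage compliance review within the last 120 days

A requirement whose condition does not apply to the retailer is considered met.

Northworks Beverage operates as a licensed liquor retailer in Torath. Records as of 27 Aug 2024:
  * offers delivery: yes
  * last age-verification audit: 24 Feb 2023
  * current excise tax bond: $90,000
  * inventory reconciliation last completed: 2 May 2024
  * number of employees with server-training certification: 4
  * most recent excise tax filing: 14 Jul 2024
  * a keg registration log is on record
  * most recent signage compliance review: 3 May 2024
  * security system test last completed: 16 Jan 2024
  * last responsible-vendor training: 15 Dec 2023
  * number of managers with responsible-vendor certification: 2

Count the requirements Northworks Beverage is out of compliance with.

1. inventory reconciliation 117 days ago vs limit 120 → met
2. excise tax filing 44 days ago vs limit 30 → not met
3. condition 'offers delivery' holds; security system test 224 days ago vs limit 365 → met
4. age-verification audit 550 days ago vs limit 540 → not met
5. employees with server-training certification 4 ≥ 2 → met
6. excise tax bond $90,000 ≥ $75,000 → met
7. keg registration log present → met
8. managers with responsible-vendor certification 2 ≥ 2 → met
9. responsible-vendor training 256 days ago vs limit 270 → met
10. signage compliance review 116 days ago vs limit 120 → met
Not met: 2 of 10

2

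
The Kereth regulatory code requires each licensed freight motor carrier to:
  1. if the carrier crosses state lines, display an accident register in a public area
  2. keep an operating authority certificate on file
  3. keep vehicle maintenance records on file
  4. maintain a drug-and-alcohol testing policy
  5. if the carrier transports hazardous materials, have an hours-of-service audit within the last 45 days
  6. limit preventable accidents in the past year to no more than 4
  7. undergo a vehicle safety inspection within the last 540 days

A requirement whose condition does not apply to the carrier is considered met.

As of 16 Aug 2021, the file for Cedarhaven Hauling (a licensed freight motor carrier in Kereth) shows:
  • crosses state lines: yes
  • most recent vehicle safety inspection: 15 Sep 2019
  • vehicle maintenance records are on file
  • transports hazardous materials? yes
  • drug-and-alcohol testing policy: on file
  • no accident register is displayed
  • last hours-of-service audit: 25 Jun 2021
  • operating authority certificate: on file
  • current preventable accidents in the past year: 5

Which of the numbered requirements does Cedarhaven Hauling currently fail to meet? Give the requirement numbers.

1. condition 'crosses state lines' holds; accident register absent → not met
2. operating authority certificate present → met
3. vehicle maintenance records present → met
4. drug-and-alcohol testing policy present → met
5. condition 'transports hazardous materials' holds; hours-of-service audit 52 days ago vs limit 45 → not met
6. preventable accidents in the past year 5 > 4 → not met
7. vehicle safety inspection 701 days ago vs limit 540 → not met
Not met: 1, 5, 6, 7

1, 5, 6, 7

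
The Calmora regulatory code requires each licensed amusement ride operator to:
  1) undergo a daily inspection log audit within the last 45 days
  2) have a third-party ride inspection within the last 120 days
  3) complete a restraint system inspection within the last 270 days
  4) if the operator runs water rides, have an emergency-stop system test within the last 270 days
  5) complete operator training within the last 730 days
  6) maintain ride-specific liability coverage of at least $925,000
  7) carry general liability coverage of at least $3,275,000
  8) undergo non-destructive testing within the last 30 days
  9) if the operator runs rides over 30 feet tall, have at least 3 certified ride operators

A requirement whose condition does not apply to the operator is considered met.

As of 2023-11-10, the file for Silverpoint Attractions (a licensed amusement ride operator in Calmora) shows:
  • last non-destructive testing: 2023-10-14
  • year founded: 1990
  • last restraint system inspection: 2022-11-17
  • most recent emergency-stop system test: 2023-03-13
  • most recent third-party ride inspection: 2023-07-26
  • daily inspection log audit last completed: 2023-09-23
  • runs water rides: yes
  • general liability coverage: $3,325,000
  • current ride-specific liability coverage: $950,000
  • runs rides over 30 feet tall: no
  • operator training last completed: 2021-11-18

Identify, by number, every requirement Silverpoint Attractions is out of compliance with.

1, 3

1. daily inspection log audit 48 days ago vs limit 45 → not met
2. third-party ride inspection 107 days ago vs limit 120 → met
3. restraint system inspection 358 days ago vs limit 270 → not met
4. condition 'runs water rides' holds; emergency-stop system test 242 days ago vs limit 270 → met
5. operator training 722 days ago vs limit 730 → met
6. ride-specific liability coverage $950,000 ≥ $925,000 → met
7. general liability coverage $3,325,000 ≥ $3,275,000 → met
8. non-destructive testing 27 days ago vs limit 30 → met
9. condition 'runs rides over 30 feet tall' does not hold → requirement n/a → met
Not met: 1, 3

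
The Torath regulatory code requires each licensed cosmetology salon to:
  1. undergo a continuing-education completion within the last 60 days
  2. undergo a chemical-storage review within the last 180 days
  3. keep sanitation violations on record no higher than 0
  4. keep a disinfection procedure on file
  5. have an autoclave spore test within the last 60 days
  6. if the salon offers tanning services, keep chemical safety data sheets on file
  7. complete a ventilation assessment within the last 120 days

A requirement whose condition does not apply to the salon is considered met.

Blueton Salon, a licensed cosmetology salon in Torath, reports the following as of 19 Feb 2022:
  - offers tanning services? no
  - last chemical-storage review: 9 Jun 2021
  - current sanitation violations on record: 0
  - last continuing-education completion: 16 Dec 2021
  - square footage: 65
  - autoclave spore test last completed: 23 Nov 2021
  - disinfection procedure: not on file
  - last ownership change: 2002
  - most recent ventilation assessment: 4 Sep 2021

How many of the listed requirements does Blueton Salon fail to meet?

1. continuing-education completion 65 days ago vs limit 60 → not met
2. chemical-storage review 255 days ago vs limit 180 → not met
3. sanitation violations on record 0 ≤ 0 → met
4. disinfection procedure absent → not met
5. autoclave spore test 88 days ago vs limit 60 → not met
6. condition 'offers tanning services' does not hold → requirement n/a → met
7. ventilation assessment 168 days ago vs limit 120 → not met
Not met: 5 of 7

5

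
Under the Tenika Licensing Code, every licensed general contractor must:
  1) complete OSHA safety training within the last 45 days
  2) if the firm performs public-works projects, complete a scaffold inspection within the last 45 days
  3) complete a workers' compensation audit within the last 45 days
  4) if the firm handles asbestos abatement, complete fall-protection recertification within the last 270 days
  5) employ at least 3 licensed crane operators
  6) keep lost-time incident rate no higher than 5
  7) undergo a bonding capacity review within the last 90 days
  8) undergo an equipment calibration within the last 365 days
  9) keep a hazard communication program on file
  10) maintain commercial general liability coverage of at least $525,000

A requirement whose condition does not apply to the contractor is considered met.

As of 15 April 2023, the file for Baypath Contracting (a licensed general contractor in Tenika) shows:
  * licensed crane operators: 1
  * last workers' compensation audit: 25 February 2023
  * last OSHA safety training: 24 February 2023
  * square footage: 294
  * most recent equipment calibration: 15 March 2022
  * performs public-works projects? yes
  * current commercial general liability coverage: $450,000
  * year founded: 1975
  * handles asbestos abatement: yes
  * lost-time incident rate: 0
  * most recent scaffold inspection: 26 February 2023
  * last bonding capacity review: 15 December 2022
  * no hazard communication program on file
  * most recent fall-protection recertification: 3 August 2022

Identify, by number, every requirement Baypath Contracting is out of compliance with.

1. OSHA safety training 50 days ago vs limit 45 → not met
2. condition 'performs public-works projects' holds; scaffold inspection 48 days ago vs limit 45 → not met
3. workers' compensation audit 49 days ago vs limit 45 → not met
4. condition 'handles asbestos abatement' holds; fall-protection recertification 255 days ago vs limit 270 → met
5. licensed crane operators 1 < 3 → not met
6. lost-time incident rate 0 ≤ 5 → met
7. bonding capacity review 121 days ago vs limit 90 → not met
8. equipment calibration 396 days ago vs limit 365 → not met
9. hazard communication program absent → not met
10. commercial general liability coverage $450,000 < $525,000 → not met
Not met: 1, 2, 3, 5, 7, 8, 9, 10

1, 2, 3, 5, 7, 8, 9, 10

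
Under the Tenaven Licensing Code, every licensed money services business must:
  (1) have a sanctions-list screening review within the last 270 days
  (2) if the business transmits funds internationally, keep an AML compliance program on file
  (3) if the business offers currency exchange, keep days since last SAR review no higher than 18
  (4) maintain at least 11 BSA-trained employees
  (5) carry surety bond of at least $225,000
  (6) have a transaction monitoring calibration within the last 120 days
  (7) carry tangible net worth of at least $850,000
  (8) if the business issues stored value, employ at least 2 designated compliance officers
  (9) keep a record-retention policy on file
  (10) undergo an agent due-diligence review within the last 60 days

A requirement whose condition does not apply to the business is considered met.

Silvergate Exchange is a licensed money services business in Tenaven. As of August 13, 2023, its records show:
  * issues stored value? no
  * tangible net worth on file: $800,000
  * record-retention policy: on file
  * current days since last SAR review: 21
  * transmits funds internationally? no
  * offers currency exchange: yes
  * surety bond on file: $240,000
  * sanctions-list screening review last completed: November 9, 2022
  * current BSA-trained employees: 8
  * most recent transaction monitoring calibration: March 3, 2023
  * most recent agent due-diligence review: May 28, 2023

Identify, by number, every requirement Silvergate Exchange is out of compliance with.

1, 3, 4, 6, 7, 10

1. sanctions-list screening review 277 days ago vs limit 270 → not met
2. condition 'transmits funds internationally' does not hold → requirement n/a → met
3. condition 'offers currency exchange' holds; days since last SAR review 21 > 18 → not met
4. BSA-trained employees 8 < 11 → not met
5. surety bond $240,000 ≥ $225,000 → met
6. transaction monitoring calibration 163 days ago vs limit 120 → not met
7. tangible net worth $800,000 < $850,000 → not met
8. condition 'issues stored value' does not hold → requirement n/a → met
9. record-retention policy present → met
10. agent due-diligence review 77 days ago vs limit 60 → not met
Not met: 1, 3, 4, 6, 7, 10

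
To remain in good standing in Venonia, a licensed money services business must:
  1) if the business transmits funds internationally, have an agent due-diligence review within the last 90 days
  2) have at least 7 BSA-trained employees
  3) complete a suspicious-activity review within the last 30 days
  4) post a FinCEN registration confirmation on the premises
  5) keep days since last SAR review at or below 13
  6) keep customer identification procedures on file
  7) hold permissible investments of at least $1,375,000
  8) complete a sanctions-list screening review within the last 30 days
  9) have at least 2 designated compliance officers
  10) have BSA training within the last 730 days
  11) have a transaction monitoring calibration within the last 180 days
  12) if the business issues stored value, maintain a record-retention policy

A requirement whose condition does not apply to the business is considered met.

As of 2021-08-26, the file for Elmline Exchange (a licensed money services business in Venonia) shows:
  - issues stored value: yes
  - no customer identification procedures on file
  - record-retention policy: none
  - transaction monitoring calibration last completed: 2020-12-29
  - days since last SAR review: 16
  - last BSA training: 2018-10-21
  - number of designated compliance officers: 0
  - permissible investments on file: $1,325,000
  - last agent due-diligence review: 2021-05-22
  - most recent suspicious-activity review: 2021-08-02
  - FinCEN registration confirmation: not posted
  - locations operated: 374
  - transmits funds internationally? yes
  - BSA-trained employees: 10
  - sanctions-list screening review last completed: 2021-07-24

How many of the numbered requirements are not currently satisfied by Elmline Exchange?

10

1. condition 'transmits funds internationally' holds; agent due-diligence review 96 days ago vs limit 90 → not met
2. BSA-trained employees 10 ≥ 7 → met
3. suspicious-activity review 24 days ago vs limit 30 → met
4. FinCEN registration confirmation absent → not met
5. days since last SAR review 16 > 13 → not met
6. customer identification procedures absent → not met
7. permissible investments $1,325,000 < $1,375,000 → not met
8. sanctions-list screening review 33 days ago vs limit 30 → not met
9. designated compliance officers 0 < 2 → not met
10. BSA training 1040 days ago vs limit 730 → not met
11. transaction monitoring calibration 240 days ago vs limit 180 → not met
12. condition 'issues stored value' holds; record-retention policy absent → not met
Not met: 10 of 12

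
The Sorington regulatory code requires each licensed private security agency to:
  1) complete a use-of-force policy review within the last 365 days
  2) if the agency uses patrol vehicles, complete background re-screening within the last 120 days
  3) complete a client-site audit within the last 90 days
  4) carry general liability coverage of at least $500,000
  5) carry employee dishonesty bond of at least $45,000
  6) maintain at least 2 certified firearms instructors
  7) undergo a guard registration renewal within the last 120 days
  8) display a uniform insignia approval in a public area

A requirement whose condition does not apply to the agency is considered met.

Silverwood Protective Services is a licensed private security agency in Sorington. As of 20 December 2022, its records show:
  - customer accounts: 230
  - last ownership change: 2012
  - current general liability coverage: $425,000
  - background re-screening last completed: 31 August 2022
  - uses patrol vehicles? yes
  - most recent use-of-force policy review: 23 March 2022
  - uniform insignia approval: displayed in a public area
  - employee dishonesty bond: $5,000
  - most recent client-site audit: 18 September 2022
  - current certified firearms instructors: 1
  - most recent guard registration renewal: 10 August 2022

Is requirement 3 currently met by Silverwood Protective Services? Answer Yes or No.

3. client-site audit 93 days ago vs limit 90 → not met

No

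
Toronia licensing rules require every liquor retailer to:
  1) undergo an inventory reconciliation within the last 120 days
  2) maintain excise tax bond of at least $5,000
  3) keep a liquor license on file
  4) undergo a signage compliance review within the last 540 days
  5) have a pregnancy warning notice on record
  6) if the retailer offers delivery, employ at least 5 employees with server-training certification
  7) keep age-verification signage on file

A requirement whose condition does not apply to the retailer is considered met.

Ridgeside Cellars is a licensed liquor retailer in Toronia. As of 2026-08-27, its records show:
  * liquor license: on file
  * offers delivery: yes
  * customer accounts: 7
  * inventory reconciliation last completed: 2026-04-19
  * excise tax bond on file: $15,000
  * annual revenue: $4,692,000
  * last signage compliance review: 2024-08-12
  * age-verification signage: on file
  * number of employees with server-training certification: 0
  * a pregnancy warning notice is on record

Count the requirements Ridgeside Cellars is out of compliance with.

1. inventory reconciliation 130 days ago vs limit 120 → not met
2. excise tax bond $15,000 ≥ $5,000 → met
3. liquor license present → met
4. signage compliance review 745 days ago vs limit 540 → not met
5. pregnancy warning notice present → met
6. condition 'offers delivery' holds; employees with server-training certification 0 < 5 → not met
7. age-verification signage present → met
Not met: 3 of 7

3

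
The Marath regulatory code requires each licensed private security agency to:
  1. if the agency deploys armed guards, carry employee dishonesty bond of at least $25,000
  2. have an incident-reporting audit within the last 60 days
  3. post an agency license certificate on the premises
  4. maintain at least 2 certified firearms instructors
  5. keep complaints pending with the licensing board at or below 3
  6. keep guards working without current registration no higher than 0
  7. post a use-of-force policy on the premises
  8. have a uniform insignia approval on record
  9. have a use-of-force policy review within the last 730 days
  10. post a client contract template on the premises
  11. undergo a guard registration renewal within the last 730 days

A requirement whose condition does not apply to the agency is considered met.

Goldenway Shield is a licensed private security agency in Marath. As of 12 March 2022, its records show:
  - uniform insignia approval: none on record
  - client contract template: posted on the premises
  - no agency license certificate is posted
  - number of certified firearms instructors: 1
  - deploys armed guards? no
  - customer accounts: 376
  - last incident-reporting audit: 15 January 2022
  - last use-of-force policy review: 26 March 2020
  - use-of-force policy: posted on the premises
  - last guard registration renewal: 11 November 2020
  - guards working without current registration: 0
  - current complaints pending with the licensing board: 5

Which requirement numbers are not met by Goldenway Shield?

3, 4, 5, 8

1. condition 'deploys armed guards' does not hold → requirement n/a → met
2. incident-reporting audit 56 days ago vs limit 60 → met
3. agency license certificate absent → not met
4. certified firearms instructors 1 < 2 → not met
5. complaints pending with the licensing board 5 > 3 → not met
6. guards working without current registration 0 ≤ 0 → met
7. use-of-force policy present → met
8. uniform insignia approval absent → not met
9. use-of-force policy review 716 days ago vs limit 730 → met
10. client contract template present → met
11. guard registration renewal 486 days ago vs limit 730 → met
Not met: 3, 4, 5, 8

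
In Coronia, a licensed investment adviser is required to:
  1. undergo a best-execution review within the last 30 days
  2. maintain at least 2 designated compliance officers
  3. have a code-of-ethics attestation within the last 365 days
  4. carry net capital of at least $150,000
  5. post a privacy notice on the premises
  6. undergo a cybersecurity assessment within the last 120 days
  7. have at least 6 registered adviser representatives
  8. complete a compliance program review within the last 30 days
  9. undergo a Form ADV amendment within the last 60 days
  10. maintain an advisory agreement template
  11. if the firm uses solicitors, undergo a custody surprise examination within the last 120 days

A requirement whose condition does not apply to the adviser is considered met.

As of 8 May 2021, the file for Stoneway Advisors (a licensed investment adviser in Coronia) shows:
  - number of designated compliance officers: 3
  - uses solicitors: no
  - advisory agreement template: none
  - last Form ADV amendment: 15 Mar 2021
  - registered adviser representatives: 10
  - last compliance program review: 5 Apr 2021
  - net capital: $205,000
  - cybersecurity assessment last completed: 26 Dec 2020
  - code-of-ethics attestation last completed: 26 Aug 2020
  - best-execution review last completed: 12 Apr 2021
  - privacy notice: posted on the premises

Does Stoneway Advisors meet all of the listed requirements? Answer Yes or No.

1. best-execution review 26 days ago vs limit 30 → met
2. designated compliance officers 3 ≥ 2 → met
3. code-of-ethics attestation 255 days ago vs limit 365 → met
4. net capital $205,000 ≥ $150,000 → met
5. privacy notice present → met
6. cybersecurity assessment 133 days ago vs limit 120 → not met
7. registered adviser representatives 10 ≥ 6 → met
8. compliance program review 33 days ago vs limit 30 → not met
9. Form ADV amendment 54 days ago vs limit 60 → met
10. advisory agreement template absent → not met
11. condition 'uses solicitors' does not hold → requirement n/a → met
Not met: 6, 8, 10

No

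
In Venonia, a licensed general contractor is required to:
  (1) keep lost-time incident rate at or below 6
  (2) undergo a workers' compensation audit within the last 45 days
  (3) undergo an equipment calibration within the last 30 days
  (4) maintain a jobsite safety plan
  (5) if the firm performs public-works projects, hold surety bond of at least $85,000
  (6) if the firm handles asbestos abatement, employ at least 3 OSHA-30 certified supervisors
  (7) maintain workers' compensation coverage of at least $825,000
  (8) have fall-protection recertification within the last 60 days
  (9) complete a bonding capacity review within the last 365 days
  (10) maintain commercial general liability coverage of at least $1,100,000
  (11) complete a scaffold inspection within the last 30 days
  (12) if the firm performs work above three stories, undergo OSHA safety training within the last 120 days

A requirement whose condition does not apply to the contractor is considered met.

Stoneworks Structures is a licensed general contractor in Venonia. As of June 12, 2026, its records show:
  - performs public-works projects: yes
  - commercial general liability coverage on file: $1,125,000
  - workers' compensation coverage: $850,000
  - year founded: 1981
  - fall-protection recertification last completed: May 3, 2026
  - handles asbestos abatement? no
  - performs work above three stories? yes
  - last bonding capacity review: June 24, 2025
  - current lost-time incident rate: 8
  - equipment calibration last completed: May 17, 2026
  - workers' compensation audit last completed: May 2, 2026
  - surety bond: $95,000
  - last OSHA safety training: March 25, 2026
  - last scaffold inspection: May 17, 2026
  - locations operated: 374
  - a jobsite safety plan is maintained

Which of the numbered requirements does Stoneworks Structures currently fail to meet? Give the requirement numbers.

1

1. lost-time incident rate 8 > 6 → not met
2. workers' compensation audit 41 days ago vs limit 45 → met
3. equipment calibration 26 days ago vs limit 30 → met
4. jobsite safety plan present → met
5. condition 'performs public-works projects' holds; surety bond $95,000 ≥ $85,000 → met
6. condition 'handles asbestos abatement' does not hold → requirement n/a → met
7. workers' compensation coverage $850,000 ≥ $825,000 → met
8. fall-protection recertification 40 days ago vs limit 60 → met
9. bonding capacity review 353 days ago vs limit 365 → met
10. commercial general liability coverage $1,125,000 ≥ $1,100,000 → met
11. scaffold inspection 26 days ago vs limit 30 → met
12. condition 'performs work above three stories' holds; OSHA safety training 79 days ago vs limit 120 → met
Not met: 1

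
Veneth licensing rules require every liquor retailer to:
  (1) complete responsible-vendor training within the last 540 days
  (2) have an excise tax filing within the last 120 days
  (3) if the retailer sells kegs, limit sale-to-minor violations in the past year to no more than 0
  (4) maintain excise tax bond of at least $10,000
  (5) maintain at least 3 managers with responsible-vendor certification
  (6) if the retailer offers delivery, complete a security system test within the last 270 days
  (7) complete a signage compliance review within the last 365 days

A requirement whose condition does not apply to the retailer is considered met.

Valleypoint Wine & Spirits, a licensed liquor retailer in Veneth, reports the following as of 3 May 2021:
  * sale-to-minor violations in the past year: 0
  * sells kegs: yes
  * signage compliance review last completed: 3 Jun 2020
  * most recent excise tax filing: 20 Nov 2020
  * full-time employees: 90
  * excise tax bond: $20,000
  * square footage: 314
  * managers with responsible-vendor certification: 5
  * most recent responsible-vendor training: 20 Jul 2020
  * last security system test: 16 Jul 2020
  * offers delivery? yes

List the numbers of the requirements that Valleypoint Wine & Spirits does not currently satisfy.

1. responsible-vendor training 287 days ago vs limit 540 → met
2. excise tax filing 164 days ago vs limit 120 → not met
3. condition 'sells kegs' holds; sale-to-minor violations in the past year 0 ≤ 0 → met
4. excise tax bond $20,000 ≥ $10,000 → met
5. managers with responsible-vendor certification 5 ≥ 3 → met
6. condition 'offers delivery' holds; security system test 291 days ago vs limit 270 → not met
7. signage compliance review 334 days ago vs limit 365 → met
Not met: 2, 6

2, 6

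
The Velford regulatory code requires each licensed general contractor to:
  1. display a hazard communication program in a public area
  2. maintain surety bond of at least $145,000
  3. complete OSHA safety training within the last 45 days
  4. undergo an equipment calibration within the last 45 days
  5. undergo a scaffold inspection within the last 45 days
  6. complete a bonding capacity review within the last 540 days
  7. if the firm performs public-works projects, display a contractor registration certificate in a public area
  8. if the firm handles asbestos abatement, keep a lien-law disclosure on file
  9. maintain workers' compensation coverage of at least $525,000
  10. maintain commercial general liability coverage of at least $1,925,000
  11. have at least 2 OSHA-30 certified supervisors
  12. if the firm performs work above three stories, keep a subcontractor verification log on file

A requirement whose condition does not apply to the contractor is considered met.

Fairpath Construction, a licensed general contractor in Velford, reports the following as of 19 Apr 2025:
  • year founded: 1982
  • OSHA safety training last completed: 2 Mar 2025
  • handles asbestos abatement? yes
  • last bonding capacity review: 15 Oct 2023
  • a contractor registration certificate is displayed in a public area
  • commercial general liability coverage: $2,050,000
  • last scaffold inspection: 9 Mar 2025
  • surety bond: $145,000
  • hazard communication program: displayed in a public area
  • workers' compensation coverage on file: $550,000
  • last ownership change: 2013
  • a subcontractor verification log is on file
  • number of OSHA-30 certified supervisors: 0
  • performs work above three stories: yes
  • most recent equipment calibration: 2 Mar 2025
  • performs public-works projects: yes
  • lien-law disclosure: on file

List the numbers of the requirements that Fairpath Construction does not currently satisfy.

3, 4, 6, 11

1. hazard communication program present → met
2. surety bond $145,000 ≥ $145,000 → met
3. OSHA safety training 48 days ago vs limit 45 → not met
4. equipment calibration 48 days ago vs limit 45 → not met
5. scaffold inspection 41 days ago vs limit 45 → met
6. bonding capacity review 552 days ago vs limit 540 → not met
7. condition 'performs public-works projects' holds; contractor registration certificate present → met
8. condition 'handles asbestos abatement' holds; lien-law disclosure present → met
9. workers' compensation coverage $550,000 ≥ $525,000 → met
10. commercial general liability coverage $2,050,000 ≥ $1,925,000 → met
11. OSHA-30 certified supervisors 0 < 2 → not met
12. condition 'performs work above three stories' holds; subcontractor verification log present → met
Not met: 3, 4, 6, 11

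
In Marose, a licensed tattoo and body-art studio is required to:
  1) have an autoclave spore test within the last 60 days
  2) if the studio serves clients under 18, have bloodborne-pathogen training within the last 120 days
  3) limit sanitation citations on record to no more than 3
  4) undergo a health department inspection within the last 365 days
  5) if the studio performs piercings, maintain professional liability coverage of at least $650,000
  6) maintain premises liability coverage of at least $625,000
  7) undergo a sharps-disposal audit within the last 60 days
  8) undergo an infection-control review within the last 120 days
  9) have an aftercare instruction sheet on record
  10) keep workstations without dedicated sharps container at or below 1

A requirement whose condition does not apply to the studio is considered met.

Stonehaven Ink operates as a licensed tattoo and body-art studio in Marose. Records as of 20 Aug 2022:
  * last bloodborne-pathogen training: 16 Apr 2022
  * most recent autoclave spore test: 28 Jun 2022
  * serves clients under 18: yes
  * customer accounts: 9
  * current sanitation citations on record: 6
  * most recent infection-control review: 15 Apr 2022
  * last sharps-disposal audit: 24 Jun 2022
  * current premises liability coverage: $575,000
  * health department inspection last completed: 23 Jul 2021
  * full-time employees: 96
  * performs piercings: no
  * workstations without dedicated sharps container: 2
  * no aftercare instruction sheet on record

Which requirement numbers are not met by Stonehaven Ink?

1. autoclave spore test 53 days ago vs limit 60 → met
2. condition 'serves clients under 18' holds; bloodborne-pathogen training 126 days ago vs limit 120 → not met
3. sanitation citations on record 6 > 3 → not met
4. health department inspection 393 days ago vs limit 365 → not met
5. condition 'performs piercings' does not hold → requirement n/a → met
6. premises liability coverage $575,000 < $625,000 → not met
7. sharps-disposal audit 57 days ago vs limit 60 → met
8. infection-control review 127 days ago vs limit 120 → not met
9. aftercare instruction sheet absent → not met
10. workstations without dedicated sharps container 2 > 1 → not met
Not met: 2, 3, 4, 6, 8, 9, 10

2, 3, 4, 6, 8, 9, 10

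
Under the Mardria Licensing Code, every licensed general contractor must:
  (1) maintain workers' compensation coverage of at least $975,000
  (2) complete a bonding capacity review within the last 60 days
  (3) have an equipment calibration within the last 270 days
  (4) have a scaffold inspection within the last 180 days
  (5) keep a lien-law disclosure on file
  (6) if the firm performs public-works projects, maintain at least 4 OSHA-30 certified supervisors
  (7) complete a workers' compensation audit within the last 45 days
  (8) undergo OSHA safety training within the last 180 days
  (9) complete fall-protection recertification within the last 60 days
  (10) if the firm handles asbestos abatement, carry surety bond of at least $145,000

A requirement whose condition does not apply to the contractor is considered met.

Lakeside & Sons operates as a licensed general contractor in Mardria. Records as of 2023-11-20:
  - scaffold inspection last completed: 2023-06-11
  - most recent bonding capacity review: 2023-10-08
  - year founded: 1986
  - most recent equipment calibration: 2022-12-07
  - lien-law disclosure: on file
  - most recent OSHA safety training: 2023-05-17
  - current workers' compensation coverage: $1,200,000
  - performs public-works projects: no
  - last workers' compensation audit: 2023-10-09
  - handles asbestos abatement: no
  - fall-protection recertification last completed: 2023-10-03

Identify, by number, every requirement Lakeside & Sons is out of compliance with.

3, 8

1. workers' compensation coverage $1,200,000 ≥ $975,000 → met
2. bonding capacity review 43 days ago vs limit 60 → met
3. equipment calibration 348 days ago vs limit 270 → not met
4. scaffold inspection 162 days ago vs limit 180 → met
5. lien-law disclosure present → met
6. condition 'performs public-works projects' does not hold → requirement n/a → met
7. workers' compensation audit 42 days ago vs limit 45 → met
8. OSHA safety training 187 days ago vs limit 180 → not met
9. fall-protection recertification 48 days ago vs limit 60 → met
10. condition 'handles asbestos abatement' does not hold → requirement n/a → met
Not met: 3, 8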